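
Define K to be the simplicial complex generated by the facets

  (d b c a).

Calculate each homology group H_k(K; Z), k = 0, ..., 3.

H_0 = Z,  H_1 = 0,  H_2 = 0,  H_3 = 0.

We work with the vertex ordering a < b < c < d. The simplices of K, each written with vertices in increasing order, are:

  0-simplices (4): a, b, c, d
  1-simplices (6): ab, ac, ad, bc, bd, cd
  2-simplices (4): abc, abd, acd, bcd
  3-simplices (1): abcd

Hence C_0 ≅ Z^4, C_1 ≅ Z^6, C_2 ≅ Z^4, C_3 ≅ Z^1.

∂_1: C_1 → C_0 is given by ∂[p,q] = [q] − [p].
As a 4×6 matrix over Z this has rank 3, with invariant factors (1,1,1).

The boundary map ∂_2: C_2 → C_1 maps a triangle to the signed sum of its edges. For instance
  ∂abc = bc − ac + ab,
  ∂acd = cd − ad + ac.
The 6×4 boundary matrix has rank 3 and Smith normal form diag(1,1,1).

∂_3: C_3 → C_2 sends each 3-simplex σ to the alternating sum Σ_i (−1)^i (σ with its i-th vertex removed). For instance
  ∂abcd = bcd − acd + abd − abc.
The 4×1 boundary matrix has rank 1 and Smith normal form diag(1).

From H_k ≅ ker(∂_k) / im(∂_{k+1}) we obtain:

  H_0: rank C_0 − rank ∂_1 = 4 − 3 = 1, and the invariant factors of ∂_1 are all 1, so H_0 ≅ Z.
  H_1: rank ker ∂_1 − rank ∂_2 = (6 − 3) − 3 = 0, and the invariant factors of ∂_2 are all 1, so H_1 ≅ 0.
  H_2: rank ker ∂_2 − rank ∂_3 = (4 − 3) − 1 = 0, and the invariant factors of ∂_3 are all 1, so H_2 ≅ 0.
  H_3: rank ker ∂_3 − rank ∂_4 = (1 − 1) − 0 = 0, and there is no ∂_4, so H_3 ≅ 0.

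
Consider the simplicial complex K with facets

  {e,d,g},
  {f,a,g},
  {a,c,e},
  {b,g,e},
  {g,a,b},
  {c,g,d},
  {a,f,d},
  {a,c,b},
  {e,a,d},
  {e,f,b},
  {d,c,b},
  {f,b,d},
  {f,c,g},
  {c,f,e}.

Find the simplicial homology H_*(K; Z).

We work with the vertex ordering a < b < c < d < e < f < g. The simplices of K, each written with vertices in increasing order, are:

  0-simplices (7): a, b, c, d, e, f, g
  1-simplices (21): ab, ac, ad, ae, af, ag, bc, bd, be, bf, bg, cd, ce, cf, cg, de, df, dg, ef, eg, fg
  2-simplices (14): abc, abg, ace, ade, adf, afg, bcd, bdf, bef, beg, cdg, cef, cfg, deg

giving chain groups C_0 ≅ Z^7, C_1 ≅ Z^21, C_2 ≅ Z^14.

The boundary map ∂_1: C_1 → C_0 maps an edge to its endpoints' difference, ∂[p,q] = q − p. For instance
  ∂cg = g − c.
This gives a 7×21 integer matrix of rank 6; reducing to Smith normal form yields diagonal entries (1,1,1,1,1,1).

∂_2: C_2 → C_1 acts by ∂[p,q,r] = [q,r] − [p,r] + [p,q]. For instance
  ∂adf = df − af + ad,
  ∂abg = bg − ag + ab.
The 21×14 boundary matrix has rank 13 and Smith normal form diag(1,1,1,1,1,1,1,1,1,1,1,1,1).

From H_k ≅ ker(∂_k) / im(∂_{k+1}) we obtain:

  H_0: rank C_0 − rank ∂_1 = 7 − 6 = 1, and the invariant factors of ∂_1 are all 1, so H_0 ≅ Z.
  H_1: rank ker ∂_1 − rank ∂_2 = (21 − 6) − 13 = 2, and the invariant factors of ∂_2 are all 1, so H_1 ≅ Z^2.
  H_2: rank ker ∂_2 − rank ∂_3 = (14 − 13) − 0 = 1, and there is no ∂_3, so H_2 ≅ Z.

(K is a triangulation of the torus T^2.)

H_0 = Z,  H_1 = Z^2,  H_2 = Z.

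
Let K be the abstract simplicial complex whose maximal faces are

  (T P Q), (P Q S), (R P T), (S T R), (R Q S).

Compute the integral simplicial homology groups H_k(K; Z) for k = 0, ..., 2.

Fix the vertex order P < Q < R < S < T and write every simplex with vertices in increasing order. Then dim K = 2 and the simplices of K are:

  0-simplices (5): P, Q, R, S, T
  1-simplices (10): PQ, PR, PS, PT, QR, QS, QT, RS, RT, ST
  2-simplices (5): PQS, PQT, PRT, QRS, RST

so the chain groups are C_0 ≅ Z^5, C_1 ≅ Z^10, C_2 ≅ Z^5.

∂_1: C_1 → C_0 maps an edge to its endpoints' difference, ∂[p,q] = q − p. For instance
  ∂QT = T − Q.
This gives a 5×10 integer matrix of rank 4; reducing to Smith normal form yields diagonal entries (1,1,1,1).

The boundary map ∂_2: C_2 → C_1 maps a triangle to the signed sum of its edges. For instance
  ∂QRS = RS − QS + QR,
  ∂RST = ST − RT + RS.
The 10×5 boundary matrix has rank 5 and Smith normal form diag(1,1,1,1,1).

From H_k ≅ ker(∂_k) / im(∂_{k+1}) we obtain:

  H_0: rank C_0 − rank ∂_1 = 5 − 4 = 1, and the invariant factors of ∂_1 are all 1, so H_0 ≅ Z.
  H_1: rank ker ∂_1 − rank ∂_2 = (10 − 4) − 5 = 1, and the invariant factors of ∂_2 are all 1, so H_1 ≅ Z.
  H_2: rank ker ∂_2 − rank ∂_3 = (5 − 5) − 0 = 0, and there is no ∂_3, so H_2 ≅ 0.

(K is a triangulation of the Möbius band.)

H_0 = Z,  H_1 = Z,  H_2 = 0.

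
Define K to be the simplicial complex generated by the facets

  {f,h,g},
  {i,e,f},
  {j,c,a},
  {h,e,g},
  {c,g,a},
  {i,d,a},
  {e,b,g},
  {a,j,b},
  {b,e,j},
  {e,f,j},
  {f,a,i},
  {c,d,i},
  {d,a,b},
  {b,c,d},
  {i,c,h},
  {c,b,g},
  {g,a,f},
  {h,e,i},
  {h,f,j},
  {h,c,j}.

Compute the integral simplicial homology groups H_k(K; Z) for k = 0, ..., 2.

H_0 = Z,  H_1 = Z ⊕ Z/2,  H_2 = 0.

We work with the vertex ordering a < b < c < d < e < f < g < h < i < j. The simplices of K, each written with vertices in increasing order, are:

  0-simplices (10): a, b, c, d, e, f, g, h, i, j
  1-simplices (30): ab, ac, ad, af, ag, ai, aj, bc, bd, be, bg, bj, cd, cg, ch, ci, cj, di, ef, eg, eh, ei, ej, fg, fh, fi, fj, gh, hi, hj
  2-simplices (20): abd, abj, acg, acj, adi, afg, afi, bcd, bcg, beg, bej, cdi, chi, chj, efi, efj, egh, ehi, fgh, fhj

so the chain groups are C_0 ≅ Z^10, C_1 ≅ Z^30, C_2 ≅ Z^20.

∂_1: C_1 → C_0 is given by ∂[p,q] = [q] − [p]. For instance
  ∂ci = i − c.
The resulting 10×30 matrix has rank 9, and its Smith normal form has invariant factors (1,1,1,1,1,1,1,1,1).

Boundary ∂_2: C_2 → C_1 sends each 2-simplex [p,q,r] to [q,r] − [p,r] + [p,q]. For instance
  ∂bcd = cd − bd + bc,
  ∂bcg = cg − bg + bc.
The resulting 30×20 matrix has rank 20, and its Smith normal form has invariant factors (1,1,1,1,1,1,1,1,1,1,1,1,1,1,1,1,1,1,1,2).

Computing H_k = (kernel of ∂_k) / (image of ∂_{k+1}):

  H_0: rank C_0 − rank ∂_1 = 10 − 9 = 1, and the invariant factors of ∂_1 are all 1, so H_0 = Z.
  H_1: rank ker ∂_1 − rank ∂_2 = (30 − 9) − 20 = 1, and ∂_2 has invariant factor 2 > 1, so H_1 = Z ⊕ Z/2.
  H_2: rank ker ∂_2 − rank ∂_3 = (20 − 20) − 0 = 0, and there is no ∂_3, so H_2 = 0.

As a check, the Euler characteristic is 10 − 30 + 20 = 0, which agrees with 1 − 1 + 0 = 0.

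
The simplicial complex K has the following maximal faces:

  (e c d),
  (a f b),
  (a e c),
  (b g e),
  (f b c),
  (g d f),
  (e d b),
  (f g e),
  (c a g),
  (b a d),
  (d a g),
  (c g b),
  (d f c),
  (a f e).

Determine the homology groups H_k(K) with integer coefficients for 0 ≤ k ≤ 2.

Fix the vertex order a < b < c < d < e < f < g and write every simplex with vertices in increasing order. Then dim K = 2 and the simplices of K are:

  0-simplices (7): a, b, c, d, e, f, g
  1-simplices (21): ab, ac, ad, ae, af, ag, bc, bd, be, bf, bg, cd, ce, cf, cg, de, df, dg, ef, eg, fg
  2-simplices (14): abd, abf, ace, acg, adg, aef, bcf, bcg, bde, beg, cde, cdf, dfg, efg

so the chain groups are C_0 ≅ Z^7, C_1 ≅ Z^21, C_2 ≅ Z^14.

The boundary map ∂_1: C_1 → C_0 is given by ∂[p,q] = [q] − [p]. For instance
  ∂ab = b − a.
The 7×21 boundary matrix has rank 6 and Smith normal form diag(1,1,1,1,1,1).

Boundary ∂_2: C_2 → C_1 acts by ∂[p,q,r] = [q,r] − [p,r] + [p,q]. For instance
  ∂cdf = df − cf + cd,
  ∂ace = ce − ae + ac.
The resulting 21×14 matrix has rank 13, and its Smith normal form has invariant factors (1,1,1,1,1,1,1,1,1,1,1,1,1).

From H_k ≅ ker(∂_k) / im(∂_{k+1}) we obtain:

  H_0: rank C_0 − rank ∂_1 = 7 − 6 = 1, and the invariant factors of ∂_1 are all 1, so H_0 ≅ Z.
  H_1: rank ker ∂_1 − rank ∂_2 = (21 − 6) − 13 = 2, and the invariant factors of ∂_2 are all 1, so H_1 ≅ Z^2.
  H_2: rank ker ∂_2 − rank ∂_3 = (14 − 13) − 0 = 1, and there is no ∂_3, so H_2 ≅ Z.

(K is a triangulation of the torus T^2.)

H_0 = Z,  H_1 = Z^2,  H_2 = Z.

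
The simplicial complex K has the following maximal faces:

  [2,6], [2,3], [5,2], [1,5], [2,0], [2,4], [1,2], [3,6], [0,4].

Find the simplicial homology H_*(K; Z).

We work with the vertex ordering 0 < 1 < 2 < 3 < 4 < 5 < 6. The simplices of K, each written with vertices in increasing order, are:

  0-simplices (7): [0], [1], [2], [3], [4], [5], [6]
  1-simplices (9): [0,2], [0,4], [1,2], [1,5], [2,3], [2,4], [2,5], [2,6], [3,6]

Hence C_0 ≅ Z^7, C_1 ≅ Z^9.

Boundary ∂_1: C_1 → C_0 sends each edge [p,q] (with p < q) to q − p. For instance
  ∂[2,6] = [6] − [2].
This gives a 7×9 integer matrix of rank 6; reducing to Smith normal form yields diagonal entries (1,1,1,1,1,1).

Now H_k = ker ∂_k / im ∂_{k+1}, so:

  H_0: rank C_0 − rank ∂_1 = 7 − 6 = 1, and the invariant factors of ∂_1 are all 1, so H_0 = Z.
  H_1: rank ker ∂_1 − rank ∂_2 = (9 − 6) − 0 = 3, and there is no ∂_2, so H_1 = Z^3.

As a check, the Euler characteristic is 7 − 9 = -2, which agrees with 1 − 3 = -2.

H_0 = Z,  H_1 = Z^3.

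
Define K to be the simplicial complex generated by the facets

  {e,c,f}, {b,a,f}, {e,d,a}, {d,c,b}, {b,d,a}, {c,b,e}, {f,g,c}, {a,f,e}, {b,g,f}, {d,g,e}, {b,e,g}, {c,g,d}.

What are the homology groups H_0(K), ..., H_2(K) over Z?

H_0 ≅ Z,  H_1 ≅ Z/2,  H_2 = 0.

Fix the vertex order a < b < c < d < e < f < g and write every simplex with vertices in increasing order. Then dim K = 2 and the simplices of K are:

  0-simplices (7): a, b, c, d, e, f, g
  1-simplices (18): ab, ad, ae, af, bc, bd, be, bf, bg, cd, ce, cf, cg, de, dg, ef, eg, fg
  2-simplices (12): abd, abf, ade, aef, bcd, bce, beg, bfg, cdg, cef, cfg, deg

giving chain groups C_0 ≅ Z^7, C_1 ≅ Z^18, C_2 ≅ Z^12.

Boundary ∂_1: C_1 → C_0 sends each edge [p,q] (with p < q) to q − p. For instance
  ∂bf = f − b.
The 7×18 boundary matrix has rank 6 and Smith normal form diag(1,1,1,1,1,1).

∂_2: C_2 → C_1 maps a triangle to the signed sum of its edges. For instance
  ∂bfg = fg − bg + bf,
  ∂deg = eg − dg + de.
As a 18×12 matrix over Z this has rank 12, with invariant factors (1,1,1,1,1,1,1,1,1,1,1,2).

Now H_k = ker ∂_k / im ∂_{k+1}, so:

  H_0: rank C_0 − rank ∂_1 = 7 − 6 = 1, and the invariant factors of ∂_1 are all 1, so H_0 = Z.
  H_1: rank ker ∂_1 − rank ∂_2 = (18 − 6) − 12 = 0, and ∂_2 has invariant factor 2 > 1, so H_1 = Z/2.
  H_2: rank ker ∂_2 − rank ∂_3 = (12 − 12) − 0 = 0, and there is no ∂_3, so H_2 = 0.

(K is a triangulation of the real projective plane RP^2.)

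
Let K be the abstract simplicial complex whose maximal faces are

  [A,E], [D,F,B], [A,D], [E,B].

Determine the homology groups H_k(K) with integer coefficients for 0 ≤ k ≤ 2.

H_0 ≅ Z,  H_1 ≅ Z,  H_2 = 0.

We work with the vertex ordering A < B < D < E < F. The simplices of K, each written with vertices in increasing order, are:

  0-simplices (5): A, B, D, E, F
  1-simplices (6): AD, AE, BD, BE, BF, DF
  2-simplices (1): BDF

Hence C_0 ≅ Z^5, C_1 ≅ Z^6, C_2 ≅ Z^1.

Boundary ∂_1: C_1 → C_0 maps an edge to its endpoints' difference, ∂[p,q] = q − p.
This gives a 5×6 integer matrix of rank 4; reducing to Smith normal form yields diagonal entries (1,1,1,1).

Boundary ∂_2: C_2 → C_1 acts by ∂[p,q,r] = [q,r] − [p,r] + [p,q]. For instance
  ∂BDF = DF − BF + BD.
The resulting 6×1 matrix has rank 1, and its Smith normal form has invariant factors (1).

Now H_k = ker ∂_k / im ∂_{k+1}, so:

  H_0: rank C_0 − rank ∂_1 = 5 − 4 = 1, and the invariant factors of ∂_1 are all 1, so H_0 ≅ Z.
  H_1: rank ker ∂_1 − rank ∂_2 = (6 − 4) − 1 = 1, and the invariant factors of ∂_2 are all 1, so H_1 ≅ Z.
  H_2: rank ker ∂_2 − rank ∂_3 = (1 − 1) − 0 = 0, and there is no ∂_3, so H_2 ≅ 0.

As a check, the Euler characteristic is 5 − 6 + 1 = 0, which agrees with 1 − 1 + 0 = 0.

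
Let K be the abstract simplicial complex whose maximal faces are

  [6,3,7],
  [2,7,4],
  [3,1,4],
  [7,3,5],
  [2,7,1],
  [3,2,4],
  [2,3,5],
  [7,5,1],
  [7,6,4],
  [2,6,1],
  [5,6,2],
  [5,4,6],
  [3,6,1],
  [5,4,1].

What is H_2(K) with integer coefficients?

Order the vertices as 1 < 2 < 3 < 4 < 5 < 6 < 7. Listing each simplex with vertices in this order, K has dimension 2 with simplices:

  0-simplices (7): [1], [2], [3], [4], [5], [6], [7]
  1-simplices (21): [1,2], [1,3], [1,4], [1,5], [1,6], [1,7], [2,3], [2,4], [2,5], [2,6], [2,7], [3,4], [3,5], [3,6], [3,7], [4,5], [4,6], [4,7], [5,6], [5,7], [6,7]
  2-simplices (14): [1,2,6], [1,2,7], [1,3,4], [1,3,6], [1,4,5], [1,5,7], [2,3,4], [2,3,5], [2,4,7], [2,5,6], [3,5,7], [3,6,7], [4,5,6], [4,6,7]

Hence C_0 ≅ Z^7, C_1 ≅ Z^21, C_2 ≅ Z^14.

Boundary ∂_1: C_1 → C_0 maps an edge to its endpoints' difference, ∂[p,q] = q − p. For instance
  ∂[3,5] = [5] − [3].
The 7×21 boundary matrix has rank 6 and Smith normal form diag(1,1,1,1,1,1).

∂_2: C_2 → C_1 sends each 2-simplex [p,q,r] to [q,r] − [p,r] + [p,q]. For instance
  ∂[1,2,6] = [2,6] − [1,6] + [1,2],
  ∂[2,3,5] = [3,5] − [2,5] + [2,3].
As a 21×14 matrix over Z this has rank 13, with invariant factors (1,1,1,1,1,1,1,1,1,1,1,1,1).

Now H_k = ker ∂_k / im ∂_{k+1}, so:

  H_2: rank ker ∂_2 − rank ∂_3 = (14 − 13) − 0 = 1, and there is no ∂_3, so H_2 ≅ Z.

(K is a triangulation of the torus T^2.)

H_2 = Z.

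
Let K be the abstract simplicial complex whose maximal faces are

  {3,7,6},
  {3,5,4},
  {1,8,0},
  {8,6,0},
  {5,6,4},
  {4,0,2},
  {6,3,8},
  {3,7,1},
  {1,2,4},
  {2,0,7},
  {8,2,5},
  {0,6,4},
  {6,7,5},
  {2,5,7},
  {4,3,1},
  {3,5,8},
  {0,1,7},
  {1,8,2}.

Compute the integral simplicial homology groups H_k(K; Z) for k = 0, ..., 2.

H_0 ≅ Z,  H_1 ≅ Z ⊕ Z/2,  H_2 = 0.

Fix the vertex order 0 < 1 < 2 < 3 < 4 < 5 < 6 < 7 < 8 and write every simplex with vertices in increasing order. Then dim K = 2 and the simplices of K are:

  0-simplices (9): [0], [1], [2], [3], [4], [5], [6], [7], [8]
  1-simplices (27): (27 of them)
  2-simplices (18): [0,1,7], [0,1,8], [0,2,4], [0,2,7], [0,4,6], [0,6,8], [1,2,4], [1,2,8], [1,3,4], [1,3,7], [2,5,7], [2,5,8], [3,4,5], [3,5,8], [3,6,7], [3,6,8], [4,5,6], [5,6,7]

so the chain groups are C_0 ≅ Z^9, C_1 ≅ Z^27, C_2 ≅ Z^18.

∂_1: C_1 → C_0 maps an edge to its endpoints' difference, ∂[p,q] = q − p. For instance
  ∂[6,8] = [8] − [6].
The resulting 9×27 matrix has rank 8, and its Smith normal form has invariant factors (1,1,1,1,1,1,1,1).

The boundary map ∂_2: C_2 → C_1 sends each 2-simplex [p,q,r] to [q,r] − [p,r] + [p,q]. For instance
  ∂[3,5,8] = [5,8] − [3,8] + [3,5],
  ∂[3,4,5] = [4,5] − [3,5] + [3,4].
The resulting 27×18 matrix has rank 18, and its Smith normal form has invariant factors (1,1,1,1,1,1,1,1,1,1,1,1,1,1,1,1,1,2).

From H_k ≅ ker(∂_k) / im(∂_{k+1}) we obtain:

  H_0: rank C_0 − rank ∂_1 = 9 − 8 = 1, and the invariant factors of ∂_1 are all 1, so H_0 ≅ Z.
  H_1: rank ker ∂_1 − rank ∂_2 = (27 − 8) − 18 = 1, and ∂_2 has invariant factor 2 > 1, so H_1 ≅ Z ⊕ Z/2.
  H_2: rank ker ∂_2 − rank ∂_3 = (18 − 18) − 0 = 0, and there is no ∂_3, so H_2 ≅ 0.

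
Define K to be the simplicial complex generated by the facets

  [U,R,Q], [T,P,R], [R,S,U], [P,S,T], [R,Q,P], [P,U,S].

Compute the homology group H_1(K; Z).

We work with the vertex ordering P < Q < R < S < T < U. The simplices of K, each written with vertices in increasing order, are:

  0-simplices (6): P, Q, R, S, T, U
  1-simplices (12): PQ, PR, PS, PT, PU, QR, QU, RS, RT, RU, ST, SU
  2-simplices (6): PQR, PRT, PST, PSU, QRU, RSU

giving chain groups C_0 ≅ Z^6, C_1 ≅ Z^12, C_2 ≅ Z^6.

The boundary map ∂_1: C_1 → C_0 sends each edge [p,q] (with p < q) to q − p.
The resulting 6×12 matrix has rank 5, and its Smith normal form has invariant factors (1,1,1,1,1).

Boundary ∂_2: C_2 → C_1 maps a triangle to the signed sum of its edges. For instance
  ∂QRU = RU − QU + QR,
  ∂RSU = SU − RU + RS.
This gives a 12×6 integer matrix of rank 6; reducing to Smith normal form yields diagonal entries (1,1,1,1,1,1).

Computing H_k = (kernel of ∂_k) / (image of ∂_{k+1}):

  H_1: rank ker ∂_1 − rank ∂_2 = (12 − 5) − 6 = 1, and the invariant factors of ∂_2 are all 1, so H_1 ≅ Z.

(K is a triangulation of the cylinder S^1 x I.)

H_1 = Z.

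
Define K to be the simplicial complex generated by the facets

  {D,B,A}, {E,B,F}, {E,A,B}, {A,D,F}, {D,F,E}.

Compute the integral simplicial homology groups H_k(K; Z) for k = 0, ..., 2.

Order the vertices as A < B < D < E < F. Listing each simplex with vertices in this order, K has dimension 2 with simplices:

  0-simplices (5): A, B, D, E, F
  1-simplices (10): AB, AD, AE, AF, BD, BE, BF, DE, DF, EF
  2-simplices (5): ABD, ABE, ADF, BEF, DEF

giving chain groups C_0 ≅ Z^5, C_1 ≅ Z^10, C_2 ≅ Z^5.

∂_1: C_1 → C_0 maps an edge to its endpoints' difference, ∂[p,q] = q − p. For instance
  ∂BF = F − B.
The resulting 5×10 matrix has rank 4, and its Smith normal form has invariant factors (1,1,1,1).

∂_2: C_2 → C_1 maps a triangle to the signed sum of its edges. For instance
  ∂ABD = BD − AD + AB,
  ∂BEF = EF − BF + BE.
This gives a 10×5 integer matrix of rank 5; reducing to Smith normal form yields diagonal entries (1,1,1,1,1).

Now H_k = ker ∂_k / im ∂_{k+1}, so:

  H_0: rank C_0 − rank ∂_1 = 5 − 4 = 1, and the invariant factors of ∂_1 are all 1, so H_0 ≅ Z.
  H_1: rank ker ∂_1 − rank ∂_2 = (10 − 4) − 5 = 1, and the invariant factors of ∂_2 are all 1, so H_1 ≅ Z.
  H_2: rank ker ∂_2 − rank ∂_3 = (5 − 5) − 0 = 0, and there is no ∂_3, so H_2 ≅ 0.

As a check, the Euler characteristic is 5 − 10 + 5 = 0, which agrees with 1 − 1 + 0 = 0.
(K is a triangulation of the Möbius band.)

H_0 = Z,  H_1 = Z,  H_2 = 0.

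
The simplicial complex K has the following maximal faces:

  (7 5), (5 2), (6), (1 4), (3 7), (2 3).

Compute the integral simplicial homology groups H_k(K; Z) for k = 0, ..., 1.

We work with the vertex ordering 1 < 2 < 3 < 4 < 5 < 6 < 7. The simplices of K, each written with vertices in increasing order, are:

  0-simplices (7): [1], [2], [3], [4], [5], [6], [7]
  1-simplices (5): [1,4], [2,3], [2,5], [3,7], [5,7]

giving chain groups C_0 ≅ Z^7, C_1 ≅ Z^5.

Boundary ∂_1: C_1 → C_0 is given by ∂[p,q] = [q] − [p].
The 7×5 boundary matrix has rank 4 and Smith normal form diag(1,1,1,1).

Computing H_k = (kernel of ∂_k) / (image of ∂_{k+1}):

  H_0: rank C_0 − rank ∂_1 = 7 − 4 = 3, and the invariant factors of ∂_1 are all 1, so H_0 ≅ Z^3.
  H_1: rank ker ∂_1 − rank ∂_2 = (5 − 4) − 0 = 1, and there is no ∂_2, so H_1 ≅ Z.

H_0 = Z^3,  H_1 = Z.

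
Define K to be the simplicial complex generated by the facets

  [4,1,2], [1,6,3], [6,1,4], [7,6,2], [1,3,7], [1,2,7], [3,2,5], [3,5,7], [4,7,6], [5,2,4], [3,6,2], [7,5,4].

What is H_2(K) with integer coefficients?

H_2 ≅ 0.

K has 7 vertices, 18 edges, 12 triangles.
rank ∂_2 = 12, rank ∂_3 = 0 ⇒ b_2 = 12 − 12 − 0 = 0. So H_2 ≅ 0.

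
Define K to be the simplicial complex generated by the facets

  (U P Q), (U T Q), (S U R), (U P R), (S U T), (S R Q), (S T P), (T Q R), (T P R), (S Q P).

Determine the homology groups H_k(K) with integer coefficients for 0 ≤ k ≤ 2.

K has 6 vertices, 15 edges, 10 triangles.
rank ∂_0 = 0, rank ∂_1 = 5 ⇒ b_0 = 6 − 0 − 5 = 1; all invariant factors of ∂_1 are 1 so no torsion. So H_0 ≅ Z.
rank ∂_1 = 5, rank ∂_2 = 10 ⇒ b_1 = 15 − 5 − 10 = 0; ∂_2 has invariant factor(s) [2] giving torsion. So H_1 ≅ Z/2.
rank ∂_2 = 10, rank ∂_3 = 0 ⇒ b_2 = 10 − 10 − 0 = 0. So H_2 ≅ 0.

H_0 ≅ Z,  H_1 ≅ Z/2,  H_2 = 0.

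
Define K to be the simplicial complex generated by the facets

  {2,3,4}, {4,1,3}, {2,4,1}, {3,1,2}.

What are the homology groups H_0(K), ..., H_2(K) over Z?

K has 4 vertices, 6 edges, 4 triangles.
rank ∂_0 = 0, rank ∂_1 = 3 ⇒ b_0 = 4 − 0 − 3 = 1; all invariant factors of ∂_1 are 1 so no torsion. So H_0 = Z.
rank ∂_1 = 3, rank ∂_2 = 3 ⇒ b_1 = 6 − 3 − 3 = 0; all invariant factors of ∂_2 are 1 so no torsion. So H_1 = 0.
rank ∂_2 = 3, rank ∂_3 = 0 ⇒ b_2 = 4 − 3 − 0 = 1. So H_2 = Z.

H_0 ≅ Z,  H_1 = 0,  H_2 ≅ Z.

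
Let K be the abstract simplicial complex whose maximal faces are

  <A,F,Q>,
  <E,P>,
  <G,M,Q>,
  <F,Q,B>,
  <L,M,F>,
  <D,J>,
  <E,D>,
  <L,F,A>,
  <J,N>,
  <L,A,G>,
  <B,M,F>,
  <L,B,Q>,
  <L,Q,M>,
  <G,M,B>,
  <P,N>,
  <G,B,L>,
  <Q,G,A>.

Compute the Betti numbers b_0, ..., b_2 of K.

Order the vertices as A < B < D < E < F < G < J < L < M < N < P < Q. Listing each simplex with vertices in this order, K has dimension 2 with simplices:

  0-simplices (12): A, B, D, E, F, G, J, L, M, N, P, Q
  1-simplices (23): AF, AG, AL, AQ, BF, BG, BL, BM, BQ, DE, DJ, EP, FL, FM, FQ, GL, GM, GQ, JN, LM, LQ, MQ, NP
  2-simplices (12): AFL, AFQ, AGL, AGQ, BFM, BFQ, BGL, BGM, BLQ, FLM, GMQ, LMQ

giving chain groups C_0 ≅ Z^12, C_1 ≅ Z^23, C_2 ≅ Z^12.

∂_1: C_1 → C_0 sends each edge [p,q] (with p < q) to q − p.
The resulting 12×23 matrix has rank 10, and its Smith normal form has invariant factors (1,1,1,1,1,1,1,1,1,1).

Boundary ∂_2: C_2 → C_1 sends each 2-simplex [p,q,r] to [q,r] − [p,r] + [p,q]. For instance
  ∂BGM = GM − BM + BG,
  ∂LMQ = MQ − LQ + LM.
The 23×12 boundary matrix has rank 12 and Smith normal form diag(1,1,1,1,1,1,1,1,1,1,1,2).

From H_k ≅ ker(∂_k) / im(∂_{k+1}) we obtain:

  H_0: rank C_0 − rank ∂_1 = 12 − 10 = 2, and the invariant factors of ∂_1 are all 1, so H_0 ≅ Z^2.
  H_1: rank ker ∂_1 − rank ∂_2 = (23 − 10) − 12 = 1, and ∂_2 has invariant factor 2 > 1, so H_1 ≅ Z ⊕ Z/2Z.
  H_2: rank ker ∂_2 − rank ∂_3 = (12 − 12) − 0 = 0, and there is no ∂_3, so H_2 ≅ 0.

(K is a triangulation of the disjoint union of the circle S^1 and the real projective plane RP^2.)

Hence the Betti numbers are b_0 = 2, b_1 = 1, b_2 = 0.

b_0 = 2, b_1 = 1, b_2 = 0.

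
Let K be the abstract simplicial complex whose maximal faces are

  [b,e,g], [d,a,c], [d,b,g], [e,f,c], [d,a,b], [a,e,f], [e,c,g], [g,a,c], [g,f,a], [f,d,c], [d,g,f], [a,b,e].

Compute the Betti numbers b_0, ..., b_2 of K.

We work with the vertex ordering a < b < c < d < e < f < g. The simplices of K, each written with vertices in increasing order, are:

  0-simplices (7): a, b, c, d, e, f, g
  1-simplices (18): ab, ac, ad, ae, af, ag, bd, be, bg, cd, ce, cf, cg, df, dg, ef, eg, fg
  2-simplices (12): abd, abe, acd, acg, aef, afg, bdg, beg, cdf, cef, ceg, dfg

giving chain groups C_0 ≅ Z^7, C_1 ≅ Z^18, C_2 ≅ Z^12.

∂_1: C_1 → C_0 sends each edge [p,q] (with p < q) to q − p.
As a 7×18 matrix over Z this has rank 6, with invariant factors (1,1,1,1,1,1).

Boundary ∂_2: C_2 → C_1 sends each 2-simplex [p,q,r] to [q,r] − [p,r] + [p,q]. For instance
  ∂afg = fg − ag + af,
  ∂acd = cd − ad + ac.
This gives a 18×12 integer matrix of rank 12; reducing to Smith normal form yields diagonal entries (1,1,1,1,1,1,1,1,1,1,1,2).

From H_k ≅ ker(∂_k) / im(∂_{k+1}) we obtain:

  H_0: rank C_0 − rank ∂_1 = 7 − 6 = 1, and the invariant factors of ∂_1 are all 1, so H_0 ≅ Z.
  H_1: rank ker ∂_1 − rank ∂_2 = (18 − 6) − 12 = 0, and ∂_2 has invariant factor 2 > 1, so H_1 ≅ Z/2.
  H_2: rank ker ∂_2 − rank ∂_3 = (12 − 12) − 0 = 0, and there is no ∂_3, so H_2 ≅ 0.

As a check, the Euler characteristic is 7 − 18 + 12 = 1, which agrees with 1 − 0 + 0 = 1.

Hence the Betti numbers are b_0 = 1, b_1 = 0, b_2 = 0.

b_0 = 1, b_1 = 0, b_2 = 0.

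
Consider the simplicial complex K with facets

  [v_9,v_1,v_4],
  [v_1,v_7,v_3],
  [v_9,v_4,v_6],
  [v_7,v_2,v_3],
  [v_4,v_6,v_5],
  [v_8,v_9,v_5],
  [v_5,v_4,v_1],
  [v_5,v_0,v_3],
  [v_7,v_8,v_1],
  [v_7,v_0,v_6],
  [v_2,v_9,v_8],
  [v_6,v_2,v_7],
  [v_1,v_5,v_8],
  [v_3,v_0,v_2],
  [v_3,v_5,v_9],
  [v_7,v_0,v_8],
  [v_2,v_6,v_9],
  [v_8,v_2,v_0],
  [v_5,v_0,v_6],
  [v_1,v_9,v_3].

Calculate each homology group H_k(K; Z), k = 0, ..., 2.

Order the vertices as v_0 < v_1 < v_2 < v_3 < v_4 < v_5 < v_6 < v_7 < v_8 < v_9. Listing each simplex with vertices in this order, K has dimension 2 with simplices:

  0-simplices (10): [v_0], [v_1], [v_2], [v_3], [v_4], [v_5], [v_6], [v_7], [v_8], [v_9]
  1-simplices (30): (30 of them)
  2-simplices (20): (20 of them)

Hence C_0 ≅ Z^10, C_1 ≅ Z^30, C_2 ≅ Z^20.

Boundary ∂_1: C_1 → C_0 maps an edge to its endpoints' difference, ∂[p,q] = q − p.
The 10×30 boundary matrix has rank 9 and Smith normal form diag(1,1,1,1,1,1,1,1,1).

Boundary ∂_2: C_2 → C_1 acts by ∂[p,q,r] = [q,r] − [p,r] + [p,q]. For instance
  ∂[v_1,v_4,v_5] = [v_4,v_5] − [v_1,v_5] + [v_1,v_4],
  ∂[v_0,v_7,v_8] = [v_7,v_8] − [v_0,v_8] + [v_0,v_7].
As a 30×20 matrix over Z this has rank 20, with invariant factors (1,1,1,1,1,1,1,1,1,1,1,1,1,1,1,1,1,1,1,2).

From H_k ≅ ker(∂_k) / im(∂_{k+1}) we obtain:

  H_0: rank C_0 − rank ∂_1 = 10 − 9 = 1, and the invariant factors of ∂_1 are all 1, so H_0 ≅ Z.
  H_1: rank ker ∂_1 − rank ∂_2 = (30 − 9) − 20 = 1, and ∂_2 has invariant factor 2 > 1, so H_1 ≅ Z ⊕ Z/2Z.
  H_2: rank ker ∂_2 − rank ∂_3 = (20 − 20) − 0 = 0, and there is no ∂_3, so H_2 ≅ 0.

As a check, the Euler characteristic is 10 − 30 + 20 = 0, which agrees with 1 − 1 + 0 = 0.
(K is a triangulation of the Klein bottle.)

H_0 ≅ Z,  H_1 ≅ Z ⊕ Z/2Z,  H_2 = 0.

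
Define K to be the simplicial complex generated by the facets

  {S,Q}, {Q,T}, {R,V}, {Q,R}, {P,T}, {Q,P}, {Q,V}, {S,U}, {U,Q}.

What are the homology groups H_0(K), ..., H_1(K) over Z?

Order the vertices as P < Q < R < S < T < U < V. Listing each simplex with vertices in this order, K has dimension 1 with simplices:

  0-simplices (7): P, Q, R, S, T, U, V
  1-simplices (9): PQ, PT, QR, QS, QT, QU, QV, RV, SU

so the chain groups are C_0 ≅ Z^7, C_1 ≅ Z^9.

∂_1: C_1 → C_0 is given by ∂[p,q] = [q] − [p]. For instance
  ∂QR = R − Q.
This gives a 7×9 integer matrix of rank 6; reducing to Smith normal form yields diagonal entries (1,1,1,1,1,1).

Computing H_k = (kernel of ∂_k) / (image of ∂_{k+1}):

  H_0: rank C_0 − rank ∂_1 = 7 − 6 = 1, and the invariant factors of ∂_1 are all 1, so H_0 ≅ Z.
  H_1: rank ker ∂_1 − rank ∂_2 = (9 − 6) − 0 = 3, and there is no ∂_2, so H_1 ≅ Z^3.

H_0 ≅ Z,  H_1 ≅ Z^3.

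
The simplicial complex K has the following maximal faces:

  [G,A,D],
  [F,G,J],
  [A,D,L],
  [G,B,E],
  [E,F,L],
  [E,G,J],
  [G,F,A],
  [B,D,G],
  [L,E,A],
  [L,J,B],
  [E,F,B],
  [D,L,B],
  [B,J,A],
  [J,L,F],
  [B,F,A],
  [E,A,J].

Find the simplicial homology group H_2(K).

We work with the vertex ordering A < B < D < E < F < G < J < L. The simplices of K, each written with vertices in increasing order, are:

  0-simplices (8): A, B, D, E, F, G, J, L
  1-simplices (24): AB, AD, AE, AF, AG, AJ, AL, BD, BE, BF, BG, BJ, BL, DG, DL, EF, EG, EJ, EL, FG, FJ, FL, GJ, JL
  2-simplices (16): ABF, ABJ, ADG, ADL, AEJ, AEL, AFG, BDG, BDL, BEF, BEG, BJL, EFL, EGJ, FGJ, FJL

Hence C_0 ≅ Z^8, C_1 ≅ Z^24, C_2 ≅ Z^16.

The boundary map ∂_1: C_1 → C_0 maps an edge to its endpoints' difference, ∂[p,q] = q − p. For instance
  ∂FJ = J − F.
This gives a 8×24 integer matrix of rank 7; reducing to Smith normal form yields diagonal entries (1,1,1,1,1,1,1).

∂_2: C_2 → C_1 sends each 2-simplex [p,q,r] to [q,r] − [p,r] + [p,q]. For instance
  ∂ABF = BF − AF + AB,
  ∂FGJ = GJ − FJ + FG.
This gives a 24×16 integer matrix of rank 15; reducing to Smith normal form yields diagonal entries (1,1,1,1,1,1,1,1,1,1,1,1,1,1,1).

From H_k ≅ ker(∂_k) / im(∂_{k+1}) we obtain:

  H_2: rank ker ∂_2 − rank ∂_3 = (16 − 15) − 0 = 1, and there is no ∂_3, so H_2 ≅ Z.

(K is a triangulation of the torus T^2.)

H_2 ≅ Z.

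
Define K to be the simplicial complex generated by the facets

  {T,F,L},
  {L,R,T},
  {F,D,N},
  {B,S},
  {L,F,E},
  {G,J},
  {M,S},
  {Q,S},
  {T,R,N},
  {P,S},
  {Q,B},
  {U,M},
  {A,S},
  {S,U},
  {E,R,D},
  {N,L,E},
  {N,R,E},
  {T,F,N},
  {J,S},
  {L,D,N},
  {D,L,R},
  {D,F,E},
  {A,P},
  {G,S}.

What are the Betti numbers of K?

b_0 = 2, b_1 = 4, b_2 = 0.

Take the total order A < B < D < E < F < G < J < L < M < N < P < Q < R < S < T < U on the vertex set. Then K (dimension 2) consists of the simplices:

  0-simplices (16): A, B, D, E, F, G, J, L, M, N, P, Q, R, S, T, U
  1-simplices (30): AP, AS, BQ, BS, DE, DF, DL, DN, DR, EF, EL, EN, ER, FL, FN, FT, GJ, GS, JS, LN, LR, LT, MS, MU, NR, NT, PS, QS, RT, SU
  2-simplices (12): DEF, DER, DFN, DLN, DLR, EFL, ELN, ENR, FLT, FNT, LRT, NRT

Hence C_0 ≅ Z^16, C_1 ≅ Z^30, C_2 ≅ Z^12.

The boundary map ∂_1: C_1 → C_0 maps an edge to its endpoints' difference, ∂[p,q] = q − p. For instance
  ∂GS = S − G.
The resulting 16×30 matrix has rank 14, and its Smith normal form has invariant factors (1,1,1,1,1,1,1,1,1,1,1,1,1,1).

The boundary map ∂_2: C_2 → C_1 sends each 2-simplex [p,q,r] to [q,r] − [p,r] + [p,q]. For instance
  ∂DEF = EF − DF + DE,
  ∂DLN = LN − DN + DL.
The resulting 30×12 matrix has rank 12, and its Smith normal form has invariant factors (1,1,1,1,1,1,1,1,1,1,1,2).

From H_k ≅ ker(∂_k) / im(∂_{k+1}) we obtain:

  H_0: rank C_0 − rank ∂_1 = 16 − 14 = 2, and the invariant factors of ∂_1 are all 1, so H_0 = Z^2.
  H_1: rank ker ∂_1 − rank ∂_2 = (30 − 14) − 12 = 4, and ∂_2 has invariant factor 2 > 1, so H_1 = Z^4 ⊕ Z/2.
  H_2: rank ker ∂_2 − rank ∂_3 = (12 − 12) − 0 = 0, and there is no ∂_3, so H_2 = 0.

As a check, the Euler characteristic is 16 − 30 + 12 = -2, which agrees with 2 − 4 + 0 = -2.

Hence the Betti numbers are b_0 = 2, b_1 = 4, b_2 = 0.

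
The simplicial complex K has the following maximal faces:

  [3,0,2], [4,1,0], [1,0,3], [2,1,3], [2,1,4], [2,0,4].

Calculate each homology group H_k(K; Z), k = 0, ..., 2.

H_0 ≅ Z,  H_1 = 0,  H_2 ≅ Z.

K has 5 vertices, 9 edges, 6 triangles.
rank ∂_0 = 0, rank ∂_1 = 4 ⇒ b_0 = 5 − 0 − 4 = 1; all invariant factors of ∂_1 are 1 so no torsion. So H_0 = Z.
rank ∂_1 = 4, rank ∂_2 = 5 ⇒ b_1 = 9 − 4 − 5 = 0; all invariant factors of ∂_2 are 1 so no torsion. So H_1 = 0.
rank ∂_2 = 5, rank ∂_3 = 0 ⇒ b_2 = 6 − 5 − 0 = 1. So H_2 = Z.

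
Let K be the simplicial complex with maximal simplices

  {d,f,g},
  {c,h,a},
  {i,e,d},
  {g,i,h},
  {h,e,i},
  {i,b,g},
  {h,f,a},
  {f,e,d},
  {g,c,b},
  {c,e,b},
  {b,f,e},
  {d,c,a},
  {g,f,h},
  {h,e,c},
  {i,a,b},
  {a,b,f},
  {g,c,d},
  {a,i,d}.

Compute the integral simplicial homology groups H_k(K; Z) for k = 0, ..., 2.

H_0 = Z,  H_1 = Z^2,  H_2 = Z.

Fix the vertex order a < b < c < d < e < f < g < h < i and write every simplex with vertices in increasing order. Then dim K = 2 and the simplices of K are:

  0-simplices (9): a, b, c, d, e, f, g, h, i
  1-simplices (27): ab, ac, ad, af, ah, ai, bc, be, bf, bg, bi, cd, ce, cg, ch, de, df, dg, di, ef, eh, ei, fg, fh, gh, gi, hi
  2-simplices (18): abf, abi, acd, ach, adi, afh, bce, bcg, bef, bgi, cdg, ceh, def, dei, dfg, ehi, fgh, ghi

so the chain groups are C_0 ≅ Z^9, C_1 ≅ Z^27, C_2 ≅ Z^18.

∂_1: C_1 → C_0 is given by ∂[p,q] = [q] − [p].
This gives a 9×27 integer matrix of rank 8; reducing to Smith normal form yields diagonal entries (1,1,1,1,1,1,1,1).

Boundary ∂_2: C_2 → C_1 sends each 2-simplex [p,q,r] to [q,r] − [p,r] + [p,q]. For instance
  ∂dei = ei − di + de,
  ∂bgi = gi − bi + bg.
The resulting 27×18 matrix has rank 17, and its Smith normal form has invariant factors (1,1,1,1,1,1,1,1,1,1,1,1,1,1,1,1,1).

Computing H_k = (kernel of ∂_k) / (image of ∂_{k+1}):

  H_0: rank C_0 − rank ∂_1 = 9 − 8 = 1, and the invariant factors of ∂_1 are all 1, so H_0 ≅ Z.
  H_1: rank ker ∂_1 − rank ∂_2 = (27 − 8) − 17 = 2, and the invariant factors of ∂_2 are all 1, so H_1 ≅ Z^2.
  H_2: rank ker ∂_2 − rank ∂_3 = (18 − 17) − 0 = 1, and there is no ∂_3, so H_2 ≅ Z.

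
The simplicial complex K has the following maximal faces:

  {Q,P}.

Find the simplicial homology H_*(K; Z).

We work with the vertex ordering P < Q. The simplices of K, each written with vertices in increasing order, are:

  0-simplices (2): P, Q
  1-simplices (1): PQ

so the chain groups are C_0 ≅ Z^2, C_1 ≅ Z^1.

Boundary ∂_1: C_1 → C_0 maps an edge to its endpoints' difference, ∂[p,q] = q − p. For instance
  ∂PQ = Q − P.
As a 2×1 matrix over Z this has rank 1, with invariant factors (1).

Computing H_k = (kernel of ∂_k) / (image of ∂_{k+1}):

  H_0: rank C_0 − rank ∂_1 = 2 − 1 = 1, and the invariant factors of ∂_1 are all 1, so H_0 = Z.
  H_1: rank ker ∂_1 − rank ∂_2 = (1 − 1) − 0 = 0, and there is no ∂_2, so H_1 = 0.

(K is a triangulation of the 1-simplex.)

H_0 = Z,  H_1 = 0.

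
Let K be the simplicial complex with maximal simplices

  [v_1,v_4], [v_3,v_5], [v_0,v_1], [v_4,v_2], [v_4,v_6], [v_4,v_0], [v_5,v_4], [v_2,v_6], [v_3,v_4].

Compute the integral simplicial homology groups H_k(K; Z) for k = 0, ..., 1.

H_0 ≅ Z,  H_1 ≅ Z^3.

K has 7 vertices, 9 edges.
rank ∂_0 = 0, rank ∂_1 = 6 ⇒ b_0 = 7 − 0 − 6 = 1; all invariant factors of ∂_1 are 1 so no torsion. So H_0 = Z.
rank ∂_1 = 6, rank ∂_2 = 0 ⇒ b_1 = 9 − 6 − 0 = 3. So H_1 = Z^3.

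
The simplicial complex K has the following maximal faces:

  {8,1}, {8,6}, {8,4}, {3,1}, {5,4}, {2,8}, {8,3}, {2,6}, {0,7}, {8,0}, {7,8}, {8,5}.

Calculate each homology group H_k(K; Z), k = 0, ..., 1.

Order the vertices as 0 < 1 < 2 < 3 < 4 < 5 < 6 < 7 < 8. Listing each simplex with vertices in this order, K has dimension 1 with simplices:

  0-simplices (9): [0], [1], [2], [3], [4], [5], [6], [7], [8]
  1-simplices (12): [0,7], [0,8], [1,3], [1,8], [2,6], [2,8], [3,8], [4,5], [4,8], [5,8], [6,8], [7,8]

giving chain groups C_0 ≅ Z^9, C_1 ≅ Z^12.

The boundary map ∂_1: C_1 → C_0 is given by ∂[p,q] = [q] − [p].
As a 9×12 matrix over Z this has rank 8, with invariant factors (1,1,1,1,1,1,1,1).

Now H_k = ker ∂_k / im ∂_{k+1}, so:

  H_0: rank C_0 − rank ∂_1 = 9 − 8 = 1, and the invariant factors of ∂_1 are all 1, so H_0 ≅ Z.
  H_1: rank ker ∂_1 − rank ∂_2 = (12 − 8) − 0 = 4, and there is no ∂_2, so H_1 ≅ Z^4.

(K is a triangulation of a wedge of 4 circles.)

H_0 = Z,  H_1 = Z^4.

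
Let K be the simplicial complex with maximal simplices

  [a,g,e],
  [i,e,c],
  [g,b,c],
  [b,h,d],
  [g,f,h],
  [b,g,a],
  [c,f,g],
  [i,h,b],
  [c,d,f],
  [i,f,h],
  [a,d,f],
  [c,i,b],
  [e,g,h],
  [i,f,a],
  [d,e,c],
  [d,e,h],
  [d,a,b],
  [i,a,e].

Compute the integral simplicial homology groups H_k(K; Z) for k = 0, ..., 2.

Fix the vertex order a < b < c < d < e < f < g < h < i and write every simplex with vertices in increasing order. Then dim K = 2 and the simplices of K are:

  0-simplices (9): a, b, c, d, e, f, g, h, i
  1-simplices (27): ab, ad, ae, af, ag, ai, bc, bd, bg, bh, bi, cd, ce, cf, cg, ci, de, df, dh, eg, eh, ei, fg, fh, fi, gh, hi
  2-simplices (18): abd, abg, adf, aeg, aei, afi, bcg, bci, bdh, bhi, cde, cdf, cei, cfg, deh, egh, fgh, fhi

so the chain groups are C_0 ≅ Z^9, C_1 ≅ Z^27, C_2 ≅ Z^18.

∂_1: C_1 → C_0 maps an edge to its endpoints' difference, ∂[p,q] = q − p. For instance
  ∂af = f − a.
The 9×27 boundary matrix has rank 8 and Smith normal form diag(1,1,1,1,1,1,1,1).

Boundary ∂_2: C_2 → C_1 acts by ∂[p,q,r] = [q,r] − [p,r] + [p,q]. For instance
  ∂cdf = df − cf + cd,
  ∂cfg = fg − cg + cf.
The 27×18 boundary matrix has rank 17 and Smith normal form diag(1,1,1,1,1,1,1,1,1,1,1,1,1,1,1,1,1).

Computing H_k = (kernel of ∂_k) / (image of ∂_{k+1}):

  H_0: rank C_0 − rank ∂_1 = 9 − 8 = 1, and the invariant factors of ∂_1 are all 1, so H_0 = Z.
  H_1: rank ker ∂_1 − rank ∂_2 = (27 − 8) − 17 = 2, and the invariant factors of ∂_2 are all 1, so H_1 = Z^2.
  H_2: rank ker ∂_2 − rank ∂_3 = (18 − 17) − 0 = 1, and there is no ∂_3, so H_2 = Z.

As a check, the Euler characteristic is 9 − 27 + 18 = 0, which agrees with 1 − 2 + 1 = 0.
(K is a triangulation of the torus T^2.)

H_0 = Z,  H_1 = Z^2,  H_2 = Z.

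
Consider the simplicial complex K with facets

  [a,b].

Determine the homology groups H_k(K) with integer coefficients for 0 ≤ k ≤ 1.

H_0 = Z,  H_1 = 0.

Take the total order a < b on the vertex set. Then K (dimension 1) consists of the simplices:

  0-simplices (2): a, b
  1-simplices (1): ab

giving chain groups C_0 ≅ Z^2, C_1 ≅ Z^1.

The boundary map ∂_1: C_1 → C_0 is given by ∂[p,q] = [q] − [p]. For instance
  ∂ab = b − a.
As a 2×1 matrix over Z this has rank 1, with invariant factors (1).

Computing H_k = (kernel of ∂_k) / (image of ∂_{k+1}):

  H_0: rank C_0 − rank ∂_1 = 2 − 1 = 1, and the invariant factors of ∂_1 are all 1, so H_0 ≅ Z.
  H_1: rank ker ∂_1 − rank ∂_2 = (1 − 1) − 0 = 0, and there is no ∂_2, so H_1 ≅ 0.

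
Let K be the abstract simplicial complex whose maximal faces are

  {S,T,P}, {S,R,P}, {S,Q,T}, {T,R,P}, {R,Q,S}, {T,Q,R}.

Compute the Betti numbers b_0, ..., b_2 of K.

Fix the vertex order P < Q < R < S < T and write every simplex with vertices in increasing order. Then dim K = 2 and the simplices of K are:

  0-simplices (5): P, Q, R, S, T
  1-simplices (9): PR, PS, PT, QR, QS, QT, RS, RT, ST
  2-simplices (6): PRS, PRT, PST, QRS, QRT, QST

so the chain groups are C_0 ≅ Z^5, C_1 ≅ Z^9, C_2 ≅ Z^6.

∂_1: C_1 → C_0 sends each edge [p,q] (with p < q) to q − p.
The resulting 5×9 matrix has rank 4, and its Smith normal form has invariant factors (1,1,1,1).

The boundary map ∂_2: C_2 → C_1 maps a triangle to the signed sum of its edges. For instance
  ∂QST = ST − QT + QS,
  ∂PRT = RT − PT + PR.
The 9×6 boundary matrix has rank 5 and Smith normal form diag(1,1,1,1,1).

Computing H_k = (kernel of ∂_k) / (image of ∂_{k+1}):

  H_0: rank C_0 − rank ∂_1 = 5 − 4 = 1, and the invariant factors of ∂_1 are all 1, so H_0 = Z.
  H_1: rank ker ∂_1 − rank ∂_2 = (9 − 4) − 5 = 0, and the invariant factors of ∂_2 are all 1, so H_1 = 0.
  H_2: rank ker ∂_2 − rank ∂_3 = (6 − 5) − 0 = 1, and there is no ∂_3, so H_2 = Z.

Hence the Betti numbers are b_0 = 1, b_1 = 0, b_2 = 1.

b_0 = 1, b_1 = 0, b_2 = 1.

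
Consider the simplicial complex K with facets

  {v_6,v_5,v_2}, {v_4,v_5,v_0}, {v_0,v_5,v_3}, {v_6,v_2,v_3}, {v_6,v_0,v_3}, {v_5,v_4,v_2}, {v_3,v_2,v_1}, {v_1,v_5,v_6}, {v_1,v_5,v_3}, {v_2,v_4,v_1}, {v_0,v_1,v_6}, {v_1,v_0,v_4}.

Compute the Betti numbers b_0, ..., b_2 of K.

Take the total order v_0 < v_1 < v_2 < v_3 < v_4 < v_5 < v_6 on the vertex set. Then K (dimension 2) consists of the simplices:

  0-simplices (7): [v_0], [v_1], [v_2], [v_3], [v_4], [v_5], [v_6]
  1-simplices (18): (18 of them)
  2-simplices (12): (12 of them)

Hence C_0 ≅ Z^7, C_1 ≅ Z^18, C_2 ≅ Z^12.

The boundary map ∂_1: C_1 → C_0 is given by ∂[p,q] = [q] − [p]. For instance
  ∂[v_1,v_5] = [v_5] − [v_1].
The 7×18 boundary matrix has rank 6 and Smith normal form diag(1,1,1,1,1,1).

The boundary map ∂_2: C_2 → C_1 sends each 2-simplex [p,q,r] to [q,r] − [p,r] + [p,q]. For instance
  ∂[v_0,v_3,v_6] = [v_3,v_6] − [v_0,v_6] + [v_0,v_3],
  ∂[v_0,v_1,v_6] = [v_1,v_6] − [v_0,v_6] + [v_0,v_1].
As a 18×12 matrix over Z this has rank 12, with invariant factors (1,1,1,1,1,1,1,1,1,1,1,2).

From H_k ≅ ker(∂_k) / im(∂_{k+1}) we obtain:

  H_0: rank C_0 − rank ∂_1 = 7 − 6 = 1, and the invariant factors of ∂_1 are all 1, so H_0 = Z.
  H_1: rank ker ∂_1 − rank ∂_2 = (18 − 6) − 12 = 0, and ∂_2 has invariant factor 2 > 1, so H_1 = Z/2Z.
  H_2: rank ker ∂_2 − rank ∂_3 = (12 − 12) − 0 = 0, and there is no ∂_3, so H_2 = 0.

As a check, the Euler characteristic is 7 − 18 + 12 = 1, which agrees with 1 − 0 + 0 = 1.
(K is a triangulation of the real projective plane RP^2.)

Hence the Betti numbers are b_0 = 1, b_1 = 0, b_2 = 0.

b_0 = 1, b_1 = 0, b_2 = 0.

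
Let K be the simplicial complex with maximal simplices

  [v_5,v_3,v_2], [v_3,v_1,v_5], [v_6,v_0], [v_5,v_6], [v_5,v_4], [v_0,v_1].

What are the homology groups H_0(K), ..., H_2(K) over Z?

H_0 = Z,  H_1 = Z,  H_2 = 0.

Fix the vertex order v_0 < v_1 < v_2 < v_3 < v_4 < v_5 < v_6 and write every simplex with vertices in increasing order. Then dim K = 2 and the simplices of K are:

  0-simplices (7): [v_0], [v_1], [v_2], [v_3], [v_4], [v_5], [v_6]
  1-simplices (9): [v_0,v_1], [v_0,v_6], [v_1,v_3], [v_1,v_5], [v_2,v_3], [v_2,v_5], [v_3,v_5], [v_4,v_5], [v_5,v_6]
  2-simplices (2): [v_1,v_3,v_5], [v_2,v_3,v_5]

so the chain groups are C_0 ≅ Z^7, C_1 ≅ Z^9, C_2 ≅ Z^2.

The boundary map ∂_1: C_1 → C_0 is given by ∂[p,q] = [q] − [p]. For instance
  ∂[v_1,v_5] = [v_5] − [v_1].
This gives a 7×9 integer matrix of rank 6; reducing to Smith normal form yields diagonal entries (1,1,1,1,1,1).

∂_2: C_2 → C_1 sends each 2-simplex [p,q,r] to [q,r] − [p,r] + [p,q]. For instance
  ∂[v_1,v_3,v_5] = [v_3,v_5] − [v_1,v_5] + [v_1,v_3],
  ∂[v_2,v_3,v_5] = [v_3,v_5] − [v_2,v_5] + [v_2,v_3].
As a 9×2 matrix over Z this has rank 2, with invariant factors (1,1).

Computing H_k = (kernel of ∂_k) / (image of ∂_{k+1}):

  H_0: rank C_0 − rank ∂_1 = 7 − 6 = 1, and the invariant factors of ∂_1 are all 1, so H_0 ≅ Z.
  H_1: rank ker ∂_1 − rank ∂_2 = (9 − 6) − 2 = 1, and the invariant factors of ∂_2 are all 1, so H_1 ≅ Z.
  H_2: rank ker ∂_2 − rank ∂_3 = (2 − 2) − 0 = 0, and there is no ∂_3, so H_2 ≅ 0.

As a check, the Euler characteristic is 7 − 9 + 2 = 0, which agrees with 1 − 1 + 0 = 0.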